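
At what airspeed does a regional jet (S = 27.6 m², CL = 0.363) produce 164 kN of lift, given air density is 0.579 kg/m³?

L = ½ρv²S·CL ⇒ v = √(2L/(ρ·S·CL))
v = √(2 × 1.64×10^5 / (0.579 × 27.6 × 0.363)) = √56540 = 238 m/s

v = 238 m/s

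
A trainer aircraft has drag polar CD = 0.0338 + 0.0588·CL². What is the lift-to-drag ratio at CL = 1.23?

L/D = 10

CD = 0.0338 + 0.0588 × 1.23² = 0.1228
L/D = CL/CD = 1.23 / 0.1228 = 10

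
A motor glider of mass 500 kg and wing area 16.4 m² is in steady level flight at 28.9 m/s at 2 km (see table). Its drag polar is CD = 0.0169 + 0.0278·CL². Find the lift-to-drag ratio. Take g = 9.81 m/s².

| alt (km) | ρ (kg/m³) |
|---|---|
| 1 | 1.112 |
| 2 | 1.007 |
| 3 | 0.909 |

L/D = 23

At 2 km, from the table: ρ = 1.007 kg/m³.
In steady level flight, lift balances weight: W = mg = 500 × 9.81 = 4905 N.
q = ½ρv² = ½ × 1.007 × 28.9² = 420.5 Pa.
CL = W/(q·S) = 4905 / (420.5 × 16.4) = 0.7112.
CD = 0.0169 + 0.0278 × 0.7112² = 0.03096.
L/D = CL/CD = 0.7112 / 0.03096 = 23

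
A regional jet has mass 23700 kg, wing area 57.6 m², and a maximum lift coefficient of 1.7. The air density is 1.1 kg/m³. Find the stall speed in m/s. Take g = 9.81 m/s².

V_stall = 65.7 m/s

At stall, lift equals weight: L = W = m·g = 23700 × 9.81 = 2.325×10^5 N.
From L = ½ρV²S·CL,max = W: V_stall = √(2W/(ρSCL,max)) = √(2·2.325×10^5/(1.1·57.6·1.7))
V_stall = √4317 = 65.7 m/s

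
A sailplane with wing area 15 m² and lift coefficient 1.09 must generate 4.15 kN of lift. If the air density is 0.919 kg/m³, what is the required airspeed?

v = 23.5 m/s

L = ½ρv²S·CL ⇒ v = √(2L/(ρ·S·CL))
v = √(2 × 4150 / (0.919 × 15 × 1.09)) = √552.4 = 23.5 m/s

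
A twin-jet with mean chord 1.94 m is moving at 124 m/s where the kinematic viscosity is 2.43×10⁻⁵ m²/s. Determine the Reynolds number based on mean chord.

Re = v·c/ν = 124 × 1.94 / (2.43×10⁻⁵) = 9.9×10^6

Re = 9.9×10^6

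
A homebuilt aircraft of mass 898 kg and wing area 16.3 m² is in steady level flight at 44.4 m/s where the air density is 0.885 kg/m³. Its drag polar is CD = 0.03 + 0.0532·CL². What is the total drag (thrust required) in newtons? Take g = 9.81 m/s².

D = 717 N

In steady level flight, lift balances weight: W = mg = 898 × 9.81 = 8809.4 N.
q = ½ρv² = ½ × 0.885 × 44.4² = 872.3 Pa.
Required CL = L/(qS) = 8809.4/(872.3·16.3) = 0.6196.
CD = 0.03 + 0.0532 × 0.6196² = 0.05042.
D = q·S·CD = 872.3 × 16.3 × 0.05042 = 716.9 N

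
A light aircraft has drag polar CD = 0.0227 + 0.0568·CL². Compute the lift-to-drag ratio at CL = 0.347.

L/D = 11.7

CD = 0.0227 + 0.0568 × 0.347² = 0.02954
L/D = CL/CD = 0.347 / 0.02954 = 11.7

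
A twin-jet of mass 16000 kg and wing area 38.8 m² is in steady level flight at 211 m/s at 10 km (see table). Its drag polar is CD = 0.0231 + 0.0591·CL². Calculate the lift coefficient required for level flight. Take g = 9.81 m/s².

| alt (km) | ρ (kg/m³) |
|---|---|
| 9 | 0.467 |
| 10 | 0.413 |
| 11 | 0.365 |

CL = 0.44

At 10 km, from the table: ρ = 0.413 kg/m³.
Weight W = mg = 16000 × 9.81 = 1.5696×10^5 N; in level flight L = W.
q = ½ρv² = ½ × 0.413 × 211² = 9194 Pa.
CL = W/(q·S) = 1.5696×10^5 / (9194 × 38.8) = 0.44.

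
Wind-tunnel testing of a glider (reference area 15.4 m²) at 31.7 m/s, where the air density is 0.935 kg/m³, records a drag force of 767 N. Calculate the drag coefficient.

CD = 0.106

From D = ½ρv²S·CD, rearranging gives CD = 2D/(ρv²S).
CD = 2 × 767 / (0.935 × 31.7² × 15.4) = 0.106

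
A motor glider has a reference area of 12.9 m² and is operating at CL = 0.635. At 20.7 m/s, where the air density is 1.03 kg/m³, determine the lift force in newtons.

Dynamic pressure q = ½ρv² = ½ × 1.03 × 20.7² = 220.7 Pa.
L = q·S·CL = 220.7 × 12.9 × 0.635 = 1810 N

L = 1810 N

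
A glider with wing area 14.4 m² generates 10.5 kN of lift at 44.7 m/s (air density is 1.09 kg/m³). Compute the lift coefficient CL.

CL = 0.67

From L = ½ρv²S·CL, rearranging gives CL = 2L/(ρv²S).
CL = 2 × 10500 / (1.09 × 44.7² × 14.4) = 0.67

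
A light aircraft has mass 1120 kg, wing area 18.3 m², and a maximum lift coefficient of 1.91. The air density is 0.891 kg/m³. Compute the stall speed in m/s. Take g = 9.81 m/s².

V_stall = 26.6 m/s

At stall, lift equals weight: L = W = m·g = 1120 × 9.81 = 10990 N.
V_stall = √(2W/(ρ·S·CL,max)) = √(2 × 10990 / (0.891 × 18.3 × 1.91))
V_stall = √705.6 = 26.6 m/s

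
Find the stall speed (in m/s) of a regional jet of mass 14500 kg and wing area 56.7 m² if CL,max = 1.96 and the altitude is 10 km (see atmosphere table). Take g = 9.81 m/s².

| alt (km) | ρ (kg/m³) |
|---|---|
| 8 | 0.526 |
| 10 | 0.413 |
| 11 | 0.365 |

V_stall = 78.7 m/s

At 10 km, from the table: ρ = 0.413 kg/m³.
Weight W = mg = 14500 × 9.81 = 1.422×10^5 N.
From L = ½ρV²S·CL,max = W: V_stall = √(2W/(ρSCL,max)) = √(2·1.422×10^5/(0.413·56.7·1.96))
V_stall = √6198 = 78.7 m/s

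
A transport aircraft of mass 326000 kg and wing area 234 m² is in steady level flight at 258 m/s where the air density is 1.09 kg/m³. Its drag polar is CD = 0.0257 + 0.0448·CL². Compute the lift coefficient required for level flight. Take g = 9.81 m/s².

Level flight ⇒ L = W = m·g = 326000 × 9.81 = 3.1981×10^6 N.
q = ½ρv² = ½ × 1.09 × 258² = 36280 Pa.
CL = W/(q·S) = 3.1981×10^6 / (36280 × 234) = 0.3767.

CL = 0.377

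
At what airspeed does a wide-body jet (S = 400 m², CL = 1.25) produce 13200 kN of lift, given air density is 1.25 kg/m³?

L = ½ρv²S·CL ⇒ v = √(2L/(ρ·S·CL))
v = √(2 × 1.32×10^7 / (1.25 × 400 × 1.25)) = √42240 = 206 m/s

v = 206 m/s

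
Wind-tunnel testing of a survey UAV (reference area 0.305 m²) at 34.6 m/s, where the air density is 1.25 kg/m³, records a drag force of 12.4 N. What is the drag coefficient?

CD = 0.0543

From D = ½ρv²S·CD, rearranging gives CD = 2D/(ρv²S).
CD = 2 × 12.4 / (1.25 × 34.6² × 0.305) = 0.0543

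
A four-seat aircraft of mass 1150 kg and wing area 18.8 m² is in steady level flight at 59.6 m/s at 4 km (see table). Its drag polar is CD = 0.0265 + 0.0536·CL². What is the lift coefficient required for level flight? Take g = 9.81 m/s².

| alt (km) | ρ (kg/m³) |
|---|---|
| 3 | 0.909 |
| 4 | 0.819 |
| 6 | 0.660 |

CL = 0.413

At 4 km, from the table: ρ = 0.819 kg/m³.
Weight W = mg = 1150 × 9.81 = 11282 N; in level flight L = W.
Dynamic pressure q = 0.5 × 0.819 × 59.6² = 1455 Pa.
CL = W/(q·S) = 11282 / (1455 × 18.8) = 0.4125.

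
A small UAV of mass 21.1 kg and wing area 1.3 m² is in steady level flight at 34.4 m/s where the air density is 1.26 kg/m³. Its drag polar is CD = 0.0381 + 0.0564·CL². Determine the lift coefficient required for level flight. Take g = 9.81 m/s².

CL = 0.214

Weight W = mg = 21.1 × 9.81 = 206.99 N; in level flight L = W.
q = ½ρv² = ½ × 1.26 × 34.4² = 745.5 Pa.
Required CL = L/(qS) = 206.99/(745.5·1.3) = 0.2136.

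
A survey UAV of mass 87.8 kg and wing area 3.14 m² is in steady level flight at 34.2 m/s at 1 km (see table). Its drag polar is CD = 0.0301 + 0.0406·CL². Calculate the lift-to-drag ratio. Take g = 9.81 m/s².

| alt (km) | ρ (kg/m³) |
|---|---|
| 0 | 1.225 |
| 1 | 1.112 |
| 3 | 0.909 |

At 1 km, from the table: ρ = 1.112 kg/m³.
In steady level flight, lift balances weight: W = mg = 87.8 × 9.81 = 861.32 N.
Dynamic pressure q = 0.5 × 1.112 × 34.2² = 650.3 Pa.
CL = W/(q·S) = 861.32 / (650.3 × 3.14) = 0.4218.
CD = 0.0301 + 0.0406 × 0.4218² = 0.03732.
L/D = CL/CD = 0.4218 / 0.03732 = 11.3

L/D = 11.3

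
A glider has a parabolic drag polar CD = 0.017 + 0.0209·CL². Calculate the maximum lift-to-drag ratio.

(L/D)max = 26.5

For CD = CD0 + K·CL², (L/D)max occurs at CL* = √(CD0/K) and equals 1/(2√(K·CD0)).
(L/D)max = 1/(2√(0.0209 × 0.017)) = 1/(2 × 0.01885) = 26.5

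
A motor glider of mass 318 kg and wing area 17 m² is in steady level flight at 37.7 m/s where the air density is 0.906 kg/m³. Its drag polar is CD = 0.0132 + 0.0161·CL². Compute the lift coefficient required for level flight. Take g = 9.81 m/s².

In steady level flight, lift balances weight: W = mg = 318 × 9.81 = 3119.6 N.
q = ½ρv² = ½ × 0.906 × 37.7² = 643.8 Pa.
CL = 2W/(ρv²S) = 2×3119.6/(0.906×37.7²×17) = 0.285.

CL = 0.285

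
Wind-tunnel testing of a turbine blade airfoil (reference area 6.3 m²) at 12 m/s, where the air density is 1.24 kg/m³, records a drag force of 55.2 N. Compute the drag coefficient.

CD = 0.0981

From D = ½ρv²S·CD, rearranging gives CD = 2D/(ρv²S).
CD = 2 × 55.2 / (1.24 × 12² × 6.3) = 0.0981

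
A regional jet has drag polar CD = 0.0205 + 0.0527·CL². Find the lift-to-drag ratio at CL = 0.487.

CD = 0.0205 + 0.0527 × 0.487² = 0.033
L/D = CL/CD = 0.487 / 0.033 = 14.8

L/D = 14.8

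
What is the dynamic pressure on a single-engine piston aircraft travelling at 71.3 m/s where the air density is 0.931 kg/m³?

q = ½ρv² = ½ × 0.931 × 71.3² = 2370 Pa

q = 2370 Pa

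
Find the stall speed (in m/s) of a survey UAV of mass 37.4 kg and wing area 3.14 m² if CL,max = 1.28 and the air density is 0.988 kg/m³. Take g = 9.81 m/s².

V_stall = 13.6 m/s

At stall, lift equals weight: L = W = m·g = 37.4 × 9.81 = 366.9 N.
From L = ½ρV²S·CL,max = W: V_stall = √(2W/(ρSCL,max)) = √(2·366.9/(0.988·3.14·1.28))
V_stall = √184.8 = 13.6 m/s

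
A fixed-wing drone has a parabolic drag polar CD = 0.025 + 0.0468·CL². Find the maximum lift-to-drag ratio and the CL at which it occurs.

For CD = CD0 + K·CL², (L/D)max occurs at CL* = √(CD0/K) and equals 1/(2√(K·CD0)).
(L/D)max = 1/(2√(0.0468 × 0.025)) = 1/(2 × 0.03421) = 14.6
CL* = √(0.025/0.0468) = 0.731

(L/D)max = 14.6, at CL = 0.731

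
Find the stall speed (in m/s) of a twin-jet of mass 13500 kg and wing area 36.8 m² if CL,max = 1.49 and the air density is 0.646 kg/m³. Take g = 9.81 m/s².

V_stall = 86.5 m/s

At stall, lift equals weight: L = W = m·g = 13500 × 9.81 = 1.324×10^5 N.
From L = ½ρV²S·CL,max = W: V_stall = √(2W/(ρSCL,max)) = √(2·1.324×10^5/(0.646·36.8·1.49))
V_stall = √7478 = 86.5 m/s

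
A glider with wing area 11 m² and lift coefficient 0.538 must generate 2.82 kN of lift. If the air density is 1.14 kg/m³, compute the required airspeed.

v = 28.9 m/s

L = ½ρv²S·CL ⇒ v = √(2L/(ρ·S·CL))
v = √(2 × 2820 / (1.14 × 11 × 0.538)) = √836 = 28.9 m/s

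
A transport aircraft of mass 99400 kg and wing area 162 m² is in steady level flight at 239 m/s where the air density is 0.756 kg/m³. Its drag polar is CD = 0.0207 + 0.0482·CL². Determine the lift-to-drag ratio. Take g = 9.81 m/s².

In steady level flight, lift balances weight: W = mg = 99400 × 9.81 = 9.7511×10^5 N.
q = ½ρv² = ½ × 0.756 × 239² = 21590 Pa.
Required CL = L/(qS) = 9.7511×10^5/(21590·162) = 0.2788.
CD = 0.0207 + 0.0482 × 0.2788² = 0.02445.
L/D = CL/CD = 0.2788 / 0.02445 = 11.4

L/D = 11.4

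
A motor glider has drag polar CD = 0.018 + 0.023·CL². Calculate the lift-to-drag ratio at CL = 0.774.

L/D = 24.4

CD = 0.018 + 0.023 × 0.774² = 0.03178
L/D = CL/CD = 0.774 / 0.03178 = 24.4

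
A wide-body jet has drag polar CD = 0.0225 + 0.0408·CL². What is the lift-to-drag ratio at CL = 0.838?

L/D = 16.4

CD = 0.0225 + 0.0408 × 0.838² = 0.05115
L/D = CL/CD = 0.838 / 0.05115 = 16.4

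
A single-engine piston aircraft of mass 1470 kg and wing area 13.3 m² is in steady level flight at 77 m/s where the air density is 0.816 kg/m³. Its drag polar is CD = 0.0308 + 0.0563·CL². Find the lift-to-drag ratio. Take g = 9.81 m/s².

Level flight ⇒ L = W = m·g = 1470 × 9.81 = 14421 N.
Dynamic pressure q = 0.5 × 0.816 × 77² = 2419 Pa.
CL = 2W/(ρv²S) = 2×14421/(0.816×77²×13.3) = 0.4482.
CD = 0.0308 + 0.0563 × 0.4482² = 0.04211.
L/D = CL/CD = 0.4482 / 0.04211 = 10.6

L/D = 10.6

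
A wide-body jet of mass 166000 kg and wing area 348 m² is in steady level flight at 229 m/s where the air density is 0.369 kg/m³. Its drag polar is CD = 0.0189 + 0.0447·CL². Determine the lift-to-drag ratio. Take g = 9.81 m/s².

L/D = 16.5

In steady level flight, lift balances weight: W = mg = 166000 × 9.81 = 1.6285×10^6 N.
q = ½ρv² = ½ × 0.369 × 229² = 9675 Pa.
Required CL = L/(qS) = 1.6285×10^6/(9675·348) = 0.4836.
CD = 0.0189 + 0.0447 × 0.4836² = 0.02936.
L/D = CL/CD = 0.4836 / 0.02936 = 16.5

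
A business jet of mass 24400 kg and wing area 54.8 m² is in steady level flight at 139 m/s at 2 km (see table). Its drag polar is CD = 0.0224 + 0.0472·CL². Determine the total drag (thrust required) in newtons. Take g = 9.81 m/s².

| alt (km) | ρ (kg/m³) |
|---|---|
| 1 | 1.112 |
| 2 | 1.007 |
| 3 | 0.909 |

D = 17000 N

At 2 km, from the table: ρ = 1.007 kg/m³.
Level flight ⇒ L = W = m·g = 24400 × 9.81 = 2.3936×10^5 N.
q = ½ρv² = ½ × 1.007 × 139² = 9728 Pa.
Required CL = L/(qS) = 2.3936×10^5/(9728·54.8) = 0.449.
CD = 0.0224 + 0.0472 × 0.449² = 0.03192.
D = q·S·CD = 9728 × 54.8 × 0.03192 = 17010 N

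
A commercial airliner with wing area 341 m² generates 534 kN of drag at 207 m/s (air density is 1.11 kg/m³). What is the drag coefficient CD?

From D = ½ρv²S·CD, rearranging gives CD = 2D/(ρv²S).
CD = 2 × 5.34×10^5 / (1.11 × 207² × 341) = 0.0658

CD = 0.0658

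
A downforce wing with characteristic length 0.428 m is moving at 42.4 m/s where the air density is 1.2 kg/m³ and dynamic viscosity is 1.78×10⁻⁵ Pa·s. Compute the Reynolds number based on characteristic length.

Re = 1.22×10^6

Re = ρ·v·c/μ = 1.2 × 42.4 × 0.428 / (1.78×10⁻⁵) = 1.22×10^6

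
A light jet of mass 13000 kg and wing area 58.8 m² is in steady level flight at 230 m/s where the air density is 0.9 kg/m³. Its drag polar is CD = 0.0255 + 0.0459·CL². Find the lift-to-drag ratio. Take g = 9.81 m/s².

L/D = 3.52

Weight W = mg = 13000 × 9.81 = 1.2753×10^5 N; in level flight L = W.
Dynamic pressure q = 0.5 × 0.9 × 230² = 23800 Pa.
CL = W/(q·S) = 1.2753×10^5 / (23800 × 58.8) = 0.09111.
CD = 0.0255 + 0.0459 × 0.09111² = 0.02588.
L/D = CL/CD = 0.09111 / 0.02588 = 3.52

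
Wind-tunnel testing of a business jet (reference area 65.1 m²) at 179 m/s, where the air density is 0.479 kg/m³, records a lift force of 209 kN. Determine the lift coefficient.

CL = 0.418

From L = ½ρv²S·CL, rearranging gives CL = 2L/(ρv²S).
CL = 2 × 2.09×10^5 / (0.479 × 179² × 65.1) = 0.418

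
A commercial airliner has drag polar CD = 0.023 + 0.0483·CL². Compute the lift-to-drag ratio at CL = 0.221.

CD = 0.023 + 0.0483 × 0.221² = 0.02536
L/D = CL/CD = 0.221 / 0.02536 = 8.71

L/D = 8.71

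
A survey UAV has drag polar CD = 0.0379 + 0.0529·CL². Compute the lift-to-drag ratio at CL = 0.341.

CD = 0.0379 + 0.0529 × 0.341² = 0.04405
L/D = CL/CD = 0.341 / 0.04405 = 7.74

L/D = 7.74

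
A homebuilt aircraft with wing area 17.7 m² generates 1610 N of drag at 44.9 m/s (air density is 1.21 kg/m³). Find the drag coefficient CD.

From D = ½ρv²S·CD, rearranging gives CD = 2D/(ρv²S).
CD = 2 × 1610 / (1.21 × 44.9² × 17.7) = 0.0746

CD = 0.0746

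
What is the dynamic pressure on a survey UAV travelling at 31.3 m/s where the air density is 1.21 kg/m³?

q = 593 Pa

q = ½ρv² = ½ × 1.21 × 31.3² = 593 Pa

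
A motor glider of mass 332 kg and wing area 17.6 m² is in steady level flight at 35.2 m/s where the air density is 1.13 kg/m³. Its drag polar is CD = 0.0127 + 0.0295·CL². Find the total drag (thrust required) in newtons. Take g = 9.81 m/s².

D = 182 N

In steady level flight, lift balances weight: W = mg = 332 × 9.81 = 3256.9 N.
Dynamic pressure q = 0.5 × 1.13 × 35.2² = 700.1 Pa.
CL = W/(q·S) = 3256.9 / (700.1 × 17.6) = 0.2643.
CD = 0.0127 + 0.0295 × 0.2643² = 0.01476.
D = q·S·CD = 700.1 × 17.6 × 0.01476 = 181.9 N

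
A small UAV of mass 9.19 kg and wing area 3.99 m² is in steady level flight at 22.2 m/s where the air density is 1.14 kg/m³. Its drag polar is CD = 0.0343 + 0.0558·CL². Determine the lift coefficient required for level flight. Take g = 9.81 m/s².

CL = 0.0804

Weight W = mg = 9.19 × 9.81 = 90.154 N; in level flight L = W.
q = ½ρv² = ½ × 1.14 × 22.2² = 280.9 Pa.
CL = W/(q·S) = 90.154 / (280.9 × 3.99) = 0.08043.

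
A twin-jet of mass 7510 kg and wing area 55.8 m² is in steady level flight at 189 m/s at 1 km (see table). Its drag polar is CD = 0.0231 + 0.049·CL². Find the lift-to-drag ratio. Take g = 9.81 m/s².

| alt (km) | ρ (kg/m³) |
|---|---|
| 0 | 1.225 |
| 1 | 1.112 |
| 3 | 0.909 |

At 1 km, from the table: ρ = 1.112 kg/m³.
In steady level flight, lift balances weight: W = mg = 7510 × 9.81 = 73673 N.
q = ½ρv² = ½ × 1.112 × 189² = 19860 Pa.
CL = 2W/(ρv²S) = 2×73673/(1.112×189²×55.8) = 0.06648.
CD = 0.0231 + 0.049 × 0.06648² = 0.02332.
L/D = CL/CD = 0.06648 / 0.02332 = 2.85

L/D = 2.85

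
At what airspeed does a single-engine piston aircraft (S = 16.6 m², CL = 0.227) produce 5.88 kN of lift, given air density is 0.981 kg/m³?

v = 56.4 m/s

L = ½ρv²S·CL ⇒ v = √(2L/(ρ·S·CL))
v = √(2 × 5880 / (0.981 × 16.6 × 0.227)) = √3181 = 56.4 m/s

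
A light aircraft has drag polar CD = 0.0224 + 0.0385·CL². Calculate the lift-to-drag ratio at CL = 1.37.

L/D = 14.5

CD = 0.0224 + 0.0385 × 1.37² = 0.09466
L/D = CL/CD = 1.37 / 0.09466 = 14.5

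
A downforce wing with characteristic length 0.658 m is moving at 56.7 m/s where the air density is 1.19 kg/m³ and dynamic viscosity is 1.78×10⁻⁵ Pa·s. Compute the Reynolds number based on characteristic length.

Re = ρ·v·c/μ = 1.19 × 56.7 × 0.658 / (1.78×10⁻⁵) = 2.49×10^6

Re = 2.49×10^6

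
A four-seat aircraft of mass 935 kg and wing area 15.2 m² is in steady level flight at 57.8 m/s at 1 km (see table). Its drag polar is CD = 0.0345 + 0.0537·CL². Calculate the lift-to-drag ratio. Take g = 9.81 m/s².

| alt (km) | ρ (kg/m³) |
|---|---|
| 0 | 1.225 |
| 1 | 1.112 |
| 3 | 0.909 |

At 1 km, from the table: ρ = 1.112 kg/m³.
In steady level flight, lift balances weight: W = mg = 935 × 9.81 = 9172.4 N.
q = ½ρv² = ½ × 1.112 × 57.8² = 1858 Pa.
CL = W/(q·S) = 9172.4 / (1858 × 15.2) = 0.3249.
CD = 0.0345 + 0.0537 × 0.3249² = 0.04017.
L/D = CL/CD = 0.3249 / 0.04017 = 8.09

L/D = 8.09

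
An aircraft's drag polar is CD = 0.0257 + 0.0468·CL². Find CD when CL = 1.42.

CD = 0.12

CD = 0.0257 + 0.0468 × 1.42² = 0.0257 + 0.09437 = 0.12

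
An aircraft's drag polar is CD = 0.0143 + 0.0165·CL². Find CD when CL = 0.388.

CD = 0.0143 + 0.0165 × 0.388² = 0.0143 + 0.002484 = 0.0168

CD = 0.0168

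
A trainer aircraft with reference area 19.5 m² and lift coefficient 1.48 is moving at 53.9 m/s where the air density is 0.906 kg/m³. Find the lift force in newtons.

Dynamic pressure q = ½ρv² = ½ × 0.906 × 53.9² = 1316 Pa.
L = q·S·CL = 1316 × 19.5 × 1.48 = 38000 N ≈ 38 kN

L = 38000 N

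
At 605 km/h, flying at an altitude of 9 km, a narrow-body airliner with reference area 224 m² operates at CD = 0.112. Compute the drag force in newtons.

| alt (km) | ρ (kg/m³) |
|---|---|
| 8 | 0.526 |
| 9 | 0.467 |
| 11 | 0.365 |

D = 1.65×10^5 N

At 9 km, from the table: ρ = 0.467 kg/m³.
Convert speed: v = 605 km/h ÷ 3.6 = 168.1 m/s.
D = ½ρv²S·CD = ½ × 0.467 × 168.1² × 224 × 0.112 = 1.65×10^5 N ≈ 165 kN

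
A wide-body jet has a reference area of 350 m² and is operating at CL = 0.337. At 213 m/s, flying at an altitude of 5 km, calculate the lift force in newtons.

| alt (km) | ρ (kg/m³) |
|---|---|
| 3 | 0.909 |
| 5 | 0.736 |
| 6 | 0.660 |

At 5 km, from the table: ρ = 0.736 kg/m³.
L = ½ρv²S·CL = ½ × 0.736 × 213² × 350 × 0.337 = 1.97×10^6 N ≈ 1970 kN

L = 1.97×10^6 N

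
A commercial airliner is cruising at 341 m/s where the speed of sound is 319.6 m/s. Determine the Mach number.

M = v/a = 341 / 319.6 = 1.07

M = 1.07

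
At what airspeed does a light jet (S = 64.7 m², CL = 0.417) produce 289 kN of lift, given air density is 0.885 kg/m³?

L = ½ρv²S·CL ⇒ v = √(2L/(ρ·S·CL))
v = √(2 × 2.89×10^5 / (0.885 × 64.7 × 0.417)) = √24210 = 156 m/s

v = 156 m/s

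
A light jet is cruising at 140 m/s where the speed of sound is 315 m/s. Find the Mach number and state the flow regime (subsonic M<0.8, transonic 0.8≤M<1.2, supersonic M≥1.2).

M = v/a = 140 / 315 = 0.444
M = 0.444 → subsonic.

M = 0.444 (subsonic)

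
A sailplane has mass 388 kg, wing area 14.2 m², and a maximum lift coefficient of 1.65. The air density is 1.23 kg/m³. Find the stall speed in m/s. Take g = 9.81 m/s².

V_stall = 16.3 m/s

Stall occurs when L = W at CL,max. W = mg = 388 × 9.81 = 3806 N.
From L = ½ρV²S·CL,max = W: V_stall = √(2W/(ρSCL,max)) = √(2·3806/(1.23·14.2·1.65))
V_stall = √264.2 = 16.3 m/s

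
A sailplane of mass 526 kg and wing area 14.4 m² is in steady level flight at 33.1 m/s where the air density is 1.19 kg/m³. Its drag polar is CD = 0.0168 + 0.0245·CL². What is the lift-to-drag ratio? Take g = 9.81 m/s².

L/D = 22.7

In steady level flight, lift balances weight: W = mg = 526 × 9.81 = 5160.1 N.
Dynamic pressure q = 0.5 × 1.19 × 33.1² = 651.9 Pa.
CL = W/(q·S) = 5160.1 / (651.9 × 14.4) = 0.5497.
CD = 0.0168 + 0.0245 × 0.5497² = 0.0242.
L/D = CL/CD = 0.5497 / 0.0242 = 22.7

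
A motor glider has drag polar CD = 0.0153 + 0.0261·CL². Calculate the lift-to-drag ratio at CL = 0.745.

L/D = 25

CD = 0.0153 + 0.0261 × 0.745² = 0.02979
L/D = CL/CD = 0.745 / 0.02979 = 25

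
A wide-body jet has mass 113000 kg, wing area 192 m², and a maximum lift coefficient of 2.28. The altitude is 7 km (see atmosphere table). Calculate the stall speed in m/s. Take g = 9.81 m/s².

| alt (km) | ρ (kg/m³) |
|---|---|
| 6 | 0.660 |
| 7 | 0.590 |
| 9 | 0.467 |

At 7 km, from the table: ρ = 0.590 kg/m³.
At stall, lift equals weight: L = W = m·g = 113000 × 9.81 = 1.109×10^6 N.
V_stall = √(2W/(ρ·S·CL,max)) = √(2 × 1.109×10^6 / (0.59 × 192 × 2.28))
V_stall = √8584 = 92.6 m/s

V_stall = 92.6 m/s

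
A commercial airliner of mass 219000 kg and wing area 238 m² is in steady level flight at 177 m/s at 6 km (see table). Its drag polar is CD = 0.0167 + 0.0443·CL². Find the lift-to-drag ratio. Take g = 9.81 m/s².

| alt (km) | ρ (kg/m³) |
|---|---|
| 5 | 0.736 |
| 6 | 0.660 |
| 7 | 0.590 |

At 6 km, from the table: ρ = 0.660 kg/m³.
In steady level flight, lift balances weight: W = mg = 219000 × 9.81 = 2.1484×10^6 N.
Dynamic pressure q = 0.5 × 0.66 × 177² = 10340 Pa.
CL = 2W/(ρv²S) = 2×2.1484×10^6/(0.66×177²×238) = 0.8731.
CD = 0.0167 + 0.0443 × 0.8731² = 0.05047.
L/D = CL/CD = 0.8731 / 0.05047 = 17.3

L/D = 17.3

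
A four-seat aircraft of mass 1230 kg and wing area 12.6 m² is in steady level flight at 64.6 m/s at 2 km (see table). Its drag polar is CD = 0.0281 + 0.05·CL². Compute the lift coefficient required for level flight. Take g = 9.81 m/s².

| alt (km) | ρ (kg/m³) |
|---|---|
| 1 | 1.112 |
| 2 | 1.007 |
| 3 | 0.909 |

At 2 km, from the table: ρ = 1.007 kg/m³.
In steady level flight, lift balances weight: W = mg = 1230 × 9.81 = 12066 N.
q = ½ρv² = ½ × 1.007 × 64.6² = 2101 Pa.
CL = 2W/(ρv²S) = 2×12066/(1.007×64.6²×12.6) = 0.4558.

CL = 0.456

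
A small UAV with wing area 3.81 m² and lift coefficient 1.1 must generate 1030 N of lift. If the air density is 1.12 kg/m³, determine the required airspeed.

v = 20.9 m/s

L = ½ρv²S·CL ⇒ v = √(2L/(ρ·S·CL))
v = √(2 × 1030 / (1.12 × 3.81 × 1.1)) = √438.9 = 20.9 m/s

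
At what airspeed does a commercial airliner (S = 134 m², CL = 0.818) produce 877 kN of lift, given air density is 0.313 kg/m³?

v = 226 m/s

L = ½ρv²S·CL ⇒ v = √(2L/(ρ·S·CL))
v = √(2 × 8.77×10^5 / (0.313 × 134 × 0.818)) = √51120 = 226 m/s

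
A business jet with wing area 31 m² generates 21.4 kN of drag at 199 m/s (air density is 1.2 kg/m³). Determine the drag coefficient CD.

CD = 0.0291

From D = ½ρv²S·CD, rearranging gives CD = 2D/(ρv²S).
CD = 2 × 21400 / (1.2 × 199² × 31) = 0.0291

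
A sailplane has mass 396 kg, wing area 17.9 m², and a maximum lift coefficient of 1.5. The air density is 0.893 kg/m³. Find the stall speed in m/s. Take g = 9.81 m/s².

Weight W = mg = 396 × 9.81 = 3885 N.
From L = ½ρV²S·CL,max = W: V_stall = √(2W/(ρSCL,max)) = √(2·3885/(0.893·17.9·1.5))
V_stall = √324 = 18 m/s

V_stall = 18 m/s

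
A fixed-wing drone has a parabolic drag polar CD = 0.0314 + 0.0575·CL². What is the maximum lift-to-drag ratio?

For CD = CD0 + K·CL², (L/D)max occurs at CL* = √(CD0/K) and equals 1/(2√(K·CD0)).
(L/D)max = 1/(2√(0.0575 × 0.0314)) = 1/(2 × 0.04249) = 11.8

(L/D)max = 11.8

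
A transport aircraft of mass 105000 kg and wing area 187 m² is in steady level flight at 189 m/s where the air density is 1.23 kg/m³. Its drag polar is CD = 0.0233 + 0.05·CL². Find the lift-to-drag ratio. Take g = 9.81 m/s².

In steady level flight, lift balances weight: W = mg = 105000 × 9.81 = 1.03×10^6 N.
q = ½ρv² = ½ × 1.23 × 189² = 21970 Pa.
CL = W/(q·S) = 1.03×10^6 / (21970 × 187) = 0.2507.
CD = 0.0233 + 0.05 × 0.2507² = 0.02644.
L/D = CL/CD = 0.2507 / 0.02644 = 9.48

L/D = 9.48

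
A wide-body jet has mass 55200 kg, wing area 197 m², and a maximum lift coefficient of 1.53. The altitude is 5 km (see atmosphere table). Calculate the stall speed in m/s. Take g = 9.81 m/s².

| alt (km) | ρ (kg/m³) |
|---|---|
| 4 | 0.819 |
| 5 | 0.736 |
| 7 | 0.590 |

At 5 km, from the table: ρ = 0.736 kg/m³.
Stall occurs when L = W at CL,max. W = mg = 55200 × 9.81 = 5.415×10^5 N.
V_stall = √(2W/(ρ·S·CL,max)) = √(2 × 5.415×10^5 / (0.736 × 197 × 1.53))
V_stall = √4882 = 69.9 m/s

V_stall = 69.9 m/s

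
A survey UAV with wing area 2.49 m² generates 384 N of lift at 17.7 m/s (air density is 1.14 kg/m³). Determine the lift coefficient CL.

CL = 0.864

From L = ½ρv²S·CL, rearranging gives CL = 2L/(ρv²S).
CL = 2 × 384 / (1.14 × 17.7² × 2.49) = 0.864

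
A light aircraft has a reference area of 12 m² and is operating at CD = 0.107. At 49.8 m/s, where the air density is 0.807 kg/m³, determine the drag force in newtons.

D = 1280 N

D = ½ρv²S·CD = ½ × 0.807 × 49.8² × 12 × 0.107 = 1280 N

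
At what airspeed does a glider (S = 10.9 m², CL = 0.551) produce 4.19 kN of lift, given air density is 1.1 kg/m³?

L = ½ρv²S·CL ⇒ v = √(2L/(ρ·S·CL))
v = √(2 × 4190 / (1.1 × 10.9 × 0.551)) = √1268 = 35.6 m/s

v = 35.6 m/s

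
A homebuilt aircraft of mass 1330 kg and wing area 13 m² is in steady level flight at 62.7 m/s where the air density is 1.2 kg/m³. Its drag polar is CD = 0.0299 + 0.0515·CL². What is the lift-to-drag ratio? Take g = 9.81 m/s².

Weight W = mg = 1330 × 9.81 = 13047 N; in level flight L = W.
q = ½ρv² = ½ × 1.2 × 62.7² = 2359 Pa.
CL = W/(q·S) = 13047 / (2359 × 13) = 0.4255.
CD = 0.0299 + 0.0515 × 0.4255² = 0.03922.
L/D = CL/CD = 0.4255 / 0.03922 = 10.8

L/D = 10.8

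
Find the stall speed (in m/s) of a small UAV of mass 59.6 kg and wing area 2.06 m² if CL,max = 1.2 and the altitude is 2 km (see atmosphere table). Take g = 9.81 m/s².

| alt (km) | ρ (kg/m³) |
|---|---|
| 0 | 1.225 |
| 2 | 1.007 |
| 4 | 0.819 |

At 2 km, from the table: ρ = 1.007 kg/m³.
Stall occurs when L = W at CL,max. W = mg = 59.6 × 9.81 = 584.7 N.
V_stall = √(2W/(ρ·S·CL,max)) = √(2 × 584.7 / (1.007 × 2.06 × 1.2))
V_stall = √469.8 = 21.7 m/s

V_stall = 21.7 m/s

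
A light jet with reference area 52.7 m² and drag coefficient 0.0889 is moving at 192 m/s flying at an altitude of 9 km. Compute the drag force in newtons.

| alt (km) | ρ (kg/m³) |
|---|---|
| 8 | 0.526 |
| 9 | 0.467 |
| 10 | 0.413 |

At 9 km, from the table: ρ = 0.467 kg/m³.
Dynamic pressure q = ½ρv² = ½ × 0.467 × 192² = 8608 Pa.
D = q·S·CD = 8608 × 52.7 × 0.0889 = 40300 N ≈ 40.3 kN

D = 40300 N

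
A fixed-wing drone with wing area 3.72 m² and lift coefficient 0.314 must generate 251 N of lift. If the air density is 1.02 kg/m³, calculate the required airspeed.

L = ½ρv²S·CL ⇒ v = √(2L/(ρ·S·CL))
v = √(2 × 251 / (1.02 × 3.72 × 0.314)) = √421.3 = 20.5 m/s

v = 20.5 m/s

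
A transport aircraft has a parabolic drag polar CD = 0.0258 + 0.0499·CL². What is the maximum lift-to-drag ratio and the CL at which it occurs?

(L/D)max = 13.9, at CL = 0.719

For CD = CD0 + K·CL², (L/D)max occurs at CL* = √(CD0/K) and equals 1/(2√(K·CD0)).
(L/D)max = 1/(2√(0.0499 × 0.0258)) = 1/(2 × 0.03588) = 13.9
CL* = √(0.0258/0.0499) = 0.719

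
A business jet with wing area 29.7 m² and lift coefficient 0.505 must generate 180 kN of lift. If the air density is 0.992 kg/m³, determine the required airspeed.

v = 156 m/s

L = ½ρv²S·CL ⇒ v = √(2L/(ρ·S·CL))
v = √(2 × 1.8×10^5 / (0.992 × 29.7 × 0.505)) = √24200 = 156 m/s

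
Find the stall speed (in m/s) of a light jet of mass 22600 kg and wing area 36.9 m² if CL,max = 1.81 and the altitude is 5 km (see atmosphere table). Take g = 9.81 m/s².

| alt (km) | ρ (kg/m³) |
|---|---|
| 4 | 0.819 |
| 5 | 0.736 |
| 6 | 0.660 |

V_stall = 95 m/s

At 5 km, from the table: ρ = 0.736 kg/m³.
At stall, lift equals weight: L = W = m·g = 22600 × 9.81 = 2.217×10^5 N.
V_stall = √(2W/(ρ·S·CL,max)) = √(2 × 2.217×10^5 / (0.736 × 36.9 × 1.81))
V_stall = √9020 = 95 m/s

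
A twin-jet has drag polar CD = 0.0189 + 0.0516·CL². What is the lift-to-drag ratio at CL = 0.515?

CD = 0.0189 + 0.0516 × 0.515² = 0.03259
L/D = CL/CD = 0.515 / 0.03259 = 15.8

L/D = 15.8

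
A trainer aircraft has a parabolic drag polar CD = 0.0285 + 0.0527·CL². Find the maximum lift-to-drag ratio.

For CD = CD0 + K·CL², (L/D)max occurs at CL* = √(CD0/K) and equals 1/(2√(K·CD0)).
(L/D)max = 1/(2√(0.0527 × 0.0285)) = 1/(2 × 0.03875) = 12.9

(L/D)max = 12.9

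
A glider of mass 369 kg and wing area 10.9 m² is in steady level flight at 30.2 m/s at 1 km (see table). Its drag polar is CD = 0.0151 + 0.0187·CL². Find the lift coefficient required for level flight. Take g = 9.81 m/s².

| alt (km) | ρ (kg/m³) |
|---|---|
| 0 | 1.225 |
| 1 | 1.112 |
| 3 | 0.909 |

CL = 0.655

At 1 km, from the table: ρ = 1.112 kg/m³.
In steady level flight, lift balances weight: W = mg = 369 × 9.81 = 3619.9 N.
q = ½ρv² = ½ × 1.112 × 30.2² = 507.1 Pa.
CL = W/(q·S) = 3619.9 / (507.1 × 10.9) = 0.6549.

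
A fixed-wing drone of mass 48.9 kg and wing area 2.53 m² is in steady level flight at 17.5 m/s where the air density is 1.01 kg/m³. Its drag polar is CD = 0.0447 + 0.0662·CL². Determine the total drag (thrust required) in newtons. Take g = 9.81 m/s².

Weight W = mg = 48.9 × 9.81 = 479.71 N; in level flight L = W.
Dynamic pressure q = 0.5 × 1.01 × 17.5² = 154.7 Pa.
Required CL = L/(qS) = 479.71/(154.7·2.53) = 1.226.
CD = 0.0447 + 0.0662 × 1.226² = 0.1442.
D = q·S·CD = 154.7 × 2.53 × 0.1442 = 56.42 N

D = 56.4 N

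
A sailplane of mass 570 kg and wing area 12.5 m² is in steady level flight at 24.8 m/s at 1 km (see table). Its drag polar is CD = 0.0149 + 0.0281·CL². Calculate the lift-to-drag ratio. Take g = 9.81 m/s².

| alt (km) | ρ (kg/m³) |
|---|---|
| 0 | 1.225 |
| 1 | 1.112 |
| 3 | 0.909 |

At 1 km, from the table: ρ = 1.112 kg/m³.
Weight W = mg = 570 × 9.81 = 5591.7 N; in level flight L = W.
q = ½ρv² = ½ × 1.112 × 24.8² = 342 Pa.
CL = W/(q·S) = 5591.7 / (342 × 12.5) = 1.308.
CD = 0.0149 + 0.0281 × 1.308² = 0.06299.
L/D = CL/CD = 1.308 / 0.06299 = 20.8

L/D = 20.8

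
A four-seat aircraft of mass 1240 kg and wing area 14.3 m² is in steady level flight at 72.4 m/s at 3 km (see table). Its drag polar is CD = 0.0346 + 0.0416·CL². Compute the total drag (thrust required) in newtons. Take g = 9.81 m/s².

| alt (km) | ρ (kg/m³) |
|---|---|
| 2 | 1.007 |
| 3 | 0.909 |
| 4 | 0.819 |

At 3 km, from the table: ρ = 0.909 kg/m³.
Weight W = mg = 1240 × 9.81 = 12164 N; in level flight L = W.
Dynamic pressure q = 0.5 × 0.909 × 72.4² = 2382 Pa.
Required CL = L/(qS) = 12164/(2382·14.3) = 0.3571.
CD = 0.0346 + 0.0416 × 0.3571² = 0.0399.
D = q·S·CD = 2382 × 14.3 × 0.0399 = 1359 N

D = 1360 N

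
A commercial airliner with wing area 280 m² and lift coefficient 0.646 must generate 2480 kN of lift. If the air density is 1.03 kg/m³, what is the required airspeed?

L = ½ρv²S·CL ⇒ v = √(2L/(ρ·S·CL))
v = √(2 × 2.48×10^6 / (1.03 × 280 × 0.646)) = √26620 = 163 m/s

v = 163 m/s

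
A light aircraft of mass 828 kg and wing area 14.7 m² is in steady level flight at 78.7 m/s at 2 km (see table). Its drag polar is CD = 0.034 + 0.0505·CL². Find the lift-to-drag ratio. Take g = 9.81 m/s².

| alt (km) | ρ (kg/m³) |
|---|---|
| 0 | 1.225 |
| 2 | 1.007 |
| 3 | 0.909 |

At 2 km, from the table: ρ = 1.007 kg/m³.
Weight W = mg = 828 × 9.81 = 8122.7 N; in level flight L = W.
Dynamic pressure q = 0.5 × 1.007 × 78.7² = 3119 Pa.
CL = W/(q·S) = 8122.7 / (3119 × 14.7) = 0.1772.
CD = 0.034 + 0.0505 × 0.1772² = 0.03559.
L/D = CL/CD = 0.1772 / 0.03559 = 4.98

L/D = 4.98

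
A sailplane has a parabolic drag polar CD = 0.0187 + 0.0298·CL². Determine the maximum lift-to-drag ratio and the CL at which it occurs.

For CD = CD0 + K·CL², (L/D)max occurs at CL* = √(CD0/K) and equals 1/(2√(K·CD0)).
(L/D)max = 1/(2√(0.0298 × 0.0187)) = 1/(2 × 0.02361) = 21.2
CL* = √(0.0187/0.0298) = 0.792

(L/D)max = 21.2, at CL = 0.792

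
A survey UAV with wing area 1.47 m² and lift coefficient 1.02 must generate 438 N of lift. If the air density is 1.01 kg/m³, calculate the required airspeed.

L = ½ρv²S·CL ⇒ v = √(2L/(ρ·S·CL))
v = √(2 × 438 / (1.01 × 1.47 × 1.02)) = √578.4 = 24.1 m/s

v = 24.1 m/s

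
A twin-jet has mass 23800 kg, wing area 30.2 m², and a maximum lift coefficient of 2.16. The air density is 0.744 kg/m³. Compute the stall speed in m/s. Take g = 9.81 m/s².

Weight W = mg = 23800 × 9.81 = 2.335×10^5 N.
V_stall = √(2W/(ρ·S·CL,max)) = √(2 × 2.335×10^5 / (0.744 × 30.2 × 2.16))
V_stall = √9621 = 98.1 m/s

V_stall = 98.1 m/s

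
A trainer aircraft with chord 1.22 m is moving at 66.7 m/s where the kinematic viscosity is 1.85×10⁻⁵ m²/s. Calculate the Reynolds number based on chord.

Re = v·c/ν = 66.7 × 1.22 / (1.85×10⁻⁵) = 4.4×10^6

Re = 4.4×10^6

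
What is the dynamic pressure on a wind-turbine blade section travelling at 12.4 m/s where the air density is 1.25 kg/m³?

q = ½ρv² = ½ × 1.25 × 12.4² = 96.1 Pa

q = 96.1 Pa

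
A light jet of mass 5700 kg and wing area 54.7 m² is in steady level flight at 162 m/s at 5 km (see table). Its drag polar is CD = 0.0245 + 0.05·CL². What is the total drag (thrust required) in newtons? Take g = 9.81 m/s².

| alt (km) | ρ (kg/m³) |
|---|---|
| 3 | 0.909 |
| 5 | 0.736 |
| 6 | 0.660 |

At 5 km, from the table: ρ = 0.736 kg/m³.
Level flight ⇒ L = W = m·g = 5700 × 9.81 = 55917 N.
q = ½ρv² = ½ × 0.736 × 162² = 9658 Pa.
CL = 2W/(ρv²S) = 2×55917/(0.736×162²×54.7) = 0.1058.
CD = 0.0245 + 0.05 × 0.1058² = 0.02506.
D = q·S·CD = 9658 × 54.7 × 0.02506 = 13240 N

D = 13200 N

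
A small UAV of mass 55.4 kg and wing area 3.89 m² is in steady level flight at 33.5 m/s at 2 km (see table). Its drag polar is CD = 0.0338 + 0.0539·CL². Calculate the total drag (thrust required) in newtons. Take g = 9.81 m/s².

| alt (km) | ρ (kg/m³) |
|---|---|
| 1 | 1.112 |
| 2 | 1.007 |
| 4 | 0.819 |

At 2 km, from the table: ρ = 1.007 kg/m³.
Level flight ⇒ L = W = m·g = 55.4 × 9.81 = 543.47 N.
q = ½ρv² = ½ × 1.007 × 33.5² = 565.1 Pa.
CL = W/(q·S) = 543.47 / (565.1 × 3.89) = 0.2473.
CD = 0.0338 + 0.0539 × 0.2473² = 0.0371.
D = q·S·CD = 565.1 × 3.89 × 0.0371 = 81.54 N

D = 81.5 N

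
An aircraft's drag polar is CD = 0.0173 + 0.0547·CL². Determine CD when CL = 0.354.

CD = 0.0173 + 0.0547 × 0.354² = 0.0173 + 0.006855 = 0.0242

CD = 0.0242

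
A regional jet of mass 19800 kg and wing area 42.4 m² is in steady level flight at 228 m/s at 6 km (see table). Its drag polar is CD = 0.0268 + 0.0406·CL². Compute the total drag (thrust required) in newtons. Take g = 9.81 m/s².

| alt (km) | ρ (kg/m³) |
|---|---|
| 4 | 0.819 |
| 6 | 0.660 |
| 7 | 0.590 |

At 6 km, from the table: ρ = 0.660 kg/m³.
In steady level flight, lift balances weight: W = mg = 19800 × 9.81 = 1.9424×10^5 N.
q = ½ρv² = ½ × 0.66 × 228² = 17150 Pa.
CL = 2W/(ρv²S) = 2×1.9424×10^5/(0.66×228²×42.4) = 0.267.
CD = 0.0268 + 0.0406 × 0.267² = 0.0297.
D = q·S·CD = 17150 × 42.4 × 0.0297 = 21600 N

D = 21600 N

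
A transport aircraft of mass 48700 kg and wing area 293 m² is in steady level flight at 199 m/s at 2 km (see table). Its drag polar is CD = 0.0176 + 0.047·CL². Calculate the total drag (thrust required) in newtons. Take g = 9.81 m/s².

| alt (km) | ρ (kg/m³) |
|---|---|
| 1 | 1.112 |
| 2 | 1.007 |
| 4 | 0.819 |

At 2 km, from the table: ρ = 1.007 kg/m³.
In steady level flight, lift balances weight: W = mg = 48700 × 9.81 = 4.7775×10^5 N.
Dynamic pressure q = 0.5 × 1.007 × 199² = 19940 Pa.
CL = W/(q·S) = 4.7775×10^5 / (19940 × 293) = 0.08178.
CD = 0.0176 + 0.047 × 0.08178² = 0.01791.
D = q·S·CD = 19940 × 293 × 0.01791 = 1.047×10^5 N

D = 1.05×10^5 N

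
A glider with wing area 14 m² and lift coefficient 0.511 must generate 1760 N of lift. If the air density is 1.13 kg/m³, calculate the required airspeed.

L = ½ρv²S·CL ⇒ v = √(2L/(ρ·S·CL))
v = √(2 × 1760 / (1.13 × 14 × 0.511)) = √435.4 = 20.9 m/s

v = 20.9 m/s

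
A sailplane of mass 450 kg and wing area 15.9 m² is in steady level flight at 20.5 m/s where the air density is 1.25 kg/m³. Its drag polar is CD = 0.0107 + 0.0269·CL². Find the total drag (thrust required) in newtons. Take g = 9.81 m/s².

D = 170 N

In steady level flight, lift balances weight: W = mg = 450 × 9.81 = 4414.5 N.
q = ½ρv² = ½ × 1.25 × 20.5² = 262.7 Pa.
Required CL = L/(qS) = 4414.5/(262.7·15.9) = 1.057.
CD = 0.0107 + 0.0269 × 1.057² = 0.04076.
D = q·S·CD = 262.7 × 15.9 × 0.04076 = 170.2 N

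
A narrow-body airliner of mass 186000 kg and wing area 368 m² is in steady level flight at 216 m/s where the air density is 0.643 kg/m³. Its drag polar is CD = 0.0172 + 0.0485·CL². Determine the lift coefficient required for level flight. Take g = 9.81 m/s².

CL = 0.331

Level flight ⇒ L = W = m·g = 186000 × 9.81 = 1.8247×10^6 N.
Dynamic pressure q = 0.5 × 0.643 × 216² = 15000 Pa.
Required CL = L/(qS) = 1.8247×10^6/(15000·368) = 0.3306.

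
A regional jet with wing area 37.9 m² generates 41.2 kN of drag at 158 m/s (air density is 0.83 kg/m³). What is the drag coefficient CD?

From D = ½ρv²S·CD, rearranging gives CD = 2D/(ρv²S).
CD = 2 × 41200 / (0.83 × 158² × 37.9) = 0.105

CD = 0.105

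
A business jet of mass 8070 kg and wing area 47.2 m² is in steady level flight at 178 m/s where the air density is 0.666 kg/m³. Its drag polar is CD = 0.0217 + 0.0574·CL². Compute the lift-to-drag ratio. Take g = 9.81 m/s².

L/D = 6.87

Weight W = mg = 8070 × 9.81 = 79167 N; in level flight L = W.
Dynamic pressure q = 0.5 × 0.666 × 178² = 10550 Pa.
CL = W/(q·S) = 79167 / (10550 × 47.2) = 0.159.
CD = 0.0217 + 0.0574 × 0.159² = 0.02315.
L/D = CL/CD = 0.159 / 0.02315 = 6.87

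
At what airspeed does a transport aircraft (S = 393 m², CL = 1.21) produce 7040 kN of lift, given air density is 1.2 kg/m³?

L = ½ρv²S·CL ⇒ v = √(2L/(ρ·S·CL))
v = √(2 × 7.04×10^6 / (1.2 × 393 × 1.21)) = √24670 = 157 m/s

v = 157 m/s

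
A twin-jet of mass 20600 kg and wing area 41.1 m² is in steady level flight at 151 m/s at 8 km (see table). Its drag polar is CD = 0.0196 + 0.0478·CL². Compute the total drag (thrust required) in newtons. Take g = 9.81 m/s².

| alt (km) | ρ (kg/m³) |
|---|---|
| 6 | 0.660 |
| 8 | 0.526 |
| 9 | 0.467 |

D = 12800 N

At 8 km, from the table: ρ = 0.526 kg/m³.
In steady level flight, lift balances weight: W = mg = 20600 × 9.81 = 2.0209×10^5 N.
q = ½ρv² = ½ × 0.526 × 151² = 5997 Pa.
CL = W/(q·S) = 2.0209×10^5 / (5997 × 41.1) = 0.8199.
CD = 0.0196 + 0.0478 × 0.8199² = 0.05174.
D = q·S·CD = 5997 × 41.1 × 0.05174 = 12750 N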